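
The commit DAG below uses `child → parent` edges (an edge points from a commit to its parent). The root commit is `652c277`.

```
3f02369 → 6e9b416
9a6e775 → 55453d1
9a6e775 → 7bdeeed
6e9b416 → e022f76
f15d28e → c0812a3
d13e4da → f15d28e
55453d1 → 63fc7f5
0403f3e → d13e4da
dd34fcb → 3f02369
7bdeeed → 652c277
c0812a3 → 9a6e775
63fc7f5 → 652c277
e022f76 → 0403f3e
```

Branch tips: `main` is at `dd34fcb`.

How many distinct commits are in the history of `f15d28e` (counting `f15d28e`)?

7

Walking parent pointers from f15d28e: reachable set = {55453d1, 63fc7f5, 652c277, 7bdeeed, 9a6e775, c0812a3, f15d28e}.
That is 7 commits.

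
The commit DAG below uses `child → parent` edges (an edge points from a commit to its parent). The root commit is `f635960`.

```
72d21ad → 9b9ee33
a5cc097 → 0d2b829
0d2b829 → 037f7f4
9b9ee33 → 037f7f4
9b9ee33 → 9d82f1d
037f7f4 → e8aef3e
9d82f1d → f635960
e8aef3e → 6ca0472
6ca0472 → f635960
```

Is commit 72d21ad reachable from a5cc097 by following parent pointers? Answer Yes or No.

No

Ancestors of a5cc097: {037f7f4, 0d2b829, 6ca0472, a5cc097, e8aef3e, f635960}.
72d21ad is not in that set, so it is not an ancestor of a5cc097.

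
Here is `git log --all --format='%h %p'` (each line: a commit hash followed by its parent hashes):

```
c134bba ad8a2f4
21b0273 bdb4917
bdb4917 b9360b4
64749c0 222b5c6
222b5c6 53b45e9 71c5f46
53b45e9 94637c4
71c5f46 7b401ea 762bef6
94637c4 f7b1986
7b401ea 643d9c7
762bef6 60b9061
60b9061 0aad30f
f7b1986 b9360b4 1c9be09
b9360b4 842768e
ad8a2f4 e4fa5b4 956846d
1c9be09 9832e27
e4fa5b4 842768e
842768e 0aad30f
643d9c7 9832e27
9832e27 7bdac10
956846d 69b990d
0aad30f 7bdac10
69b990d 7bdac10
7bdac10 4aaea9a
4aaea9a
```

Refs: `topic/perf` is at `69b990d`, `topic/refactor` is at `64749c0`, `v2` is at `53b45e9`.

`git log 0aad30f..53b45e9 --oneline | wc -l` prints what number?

Reachable from 53b45e9: {0aad30f, 1c9be09, 4aaea9a, 53b45e9, 7bdac10, 842768e, 94637c4, 9832e27, b9360b4, f7b1986}.
Reachable from 0aad30f: {0aad30f, 4aaea9a, 7bdac10}.
In 53b45e9's history but not 0aad30f's: {1c9be09, 53b45e9, 842768e, 94637c4, 9832e27, b9360b4, f7b1986} — 7 commits.

7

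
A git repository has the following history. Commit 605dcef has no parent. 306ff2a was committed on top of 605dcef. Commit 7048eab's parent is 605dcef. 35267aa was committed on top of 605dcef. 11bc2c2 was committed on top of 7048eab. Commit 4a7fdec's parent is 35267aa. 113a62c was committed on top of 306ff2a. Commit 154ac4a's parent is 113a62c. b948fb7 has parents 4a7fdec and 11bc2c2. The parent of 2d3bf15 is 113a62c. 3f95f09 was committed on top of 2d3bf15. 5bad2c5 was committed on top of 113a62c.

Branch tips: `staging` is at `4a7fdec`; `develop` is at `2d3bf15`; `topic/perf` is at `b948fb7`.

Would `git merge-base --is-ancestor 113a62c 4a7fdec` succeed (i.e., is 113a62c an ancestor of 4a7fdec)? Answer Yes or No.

No

Ancestors of 4a7fdec: {35267aa, 4a7fdec, 605dcef}.
113a62c is not in that set, so it is not an ancestor of 4a7fdec.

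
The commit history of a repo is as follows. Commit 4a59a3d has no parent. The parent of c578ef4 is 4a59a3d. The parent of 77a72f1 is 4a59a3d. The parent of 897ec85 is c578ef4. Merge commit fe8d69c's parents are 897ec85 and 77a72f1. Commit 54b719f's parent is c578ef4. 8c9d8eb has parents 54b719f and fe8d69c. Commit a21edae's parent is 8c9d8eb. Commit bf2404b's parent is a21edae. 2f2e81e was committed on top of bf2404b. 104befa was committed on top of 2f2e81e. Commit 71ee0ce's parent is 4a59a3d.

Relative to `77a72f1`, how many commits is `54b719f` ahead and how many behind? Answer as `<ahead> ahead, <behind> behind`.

Reachable from 54b719f: {4a59a3d, 54b719f, c578ef4}.
Reachable from 77a72f1: {4a59a3d, 77a72f1}.
Only in 54b719f's history (ahead): {54b719f, c578ef4} — 2.
Only in 77a72f1's history (behind): {77a72f1} — 1.

2 ahead, 1 behind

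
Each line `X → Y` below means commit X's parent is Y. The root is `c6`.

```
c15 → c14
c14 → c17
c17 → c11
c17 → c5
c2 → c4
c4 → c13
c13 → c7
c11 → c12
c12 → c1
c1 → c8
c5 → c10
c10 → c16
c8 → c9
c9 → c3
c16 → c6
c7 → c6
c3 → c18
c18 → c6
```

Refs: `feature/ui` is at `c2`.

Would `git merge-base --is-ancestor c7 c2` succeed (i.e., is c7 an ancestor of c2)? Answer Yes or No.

Ancestors of c2 (commits reachable by following parents): {c13, c2, c4, c6, c7}.
c7 is in that set, so it is an ancestor of c2.

Yes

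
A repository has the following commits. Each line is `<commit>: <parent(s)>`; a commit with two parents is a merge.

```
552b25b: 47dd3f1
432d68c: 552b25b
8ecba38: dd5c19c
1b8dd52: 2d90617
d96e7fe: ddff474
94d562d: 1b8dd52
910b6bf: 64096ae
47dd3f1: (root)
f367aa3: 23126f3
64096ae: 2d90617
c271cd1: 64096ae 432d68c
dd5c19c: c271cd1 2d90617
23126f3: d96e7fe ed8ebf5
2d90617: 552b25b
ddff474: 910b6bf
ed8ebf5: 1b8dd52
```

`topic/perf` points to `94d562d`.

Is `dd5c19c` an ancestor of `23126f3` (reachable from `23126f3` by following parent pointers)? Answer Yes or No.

Ancestors of 23126f3: {1b8dd52, 23126f3, 2d90617, 47dd3f1, 552b25b, 64096ae, 910b6bf, d96e7fe, ddff474, ed8ebf5}.
dd5c19c is not in that set, so it is not an ancestor of 23126f3.

No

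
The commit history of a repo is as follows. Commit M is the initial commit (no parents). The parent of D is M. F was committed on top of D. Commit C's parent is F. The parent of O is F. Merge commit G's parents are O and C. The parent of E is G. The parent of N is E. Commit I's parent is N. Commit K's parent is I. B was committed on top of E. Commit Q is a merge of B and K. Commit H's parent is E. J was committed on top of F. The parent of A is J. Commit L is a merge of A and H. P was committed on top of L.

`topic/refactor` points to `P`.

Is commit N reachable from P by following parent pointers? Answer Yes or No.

No

Ancestors of P: {A, C, D, E, F, G, H, J, L, M, O, P}.
N is not in that set, so it is not an ancestor of P.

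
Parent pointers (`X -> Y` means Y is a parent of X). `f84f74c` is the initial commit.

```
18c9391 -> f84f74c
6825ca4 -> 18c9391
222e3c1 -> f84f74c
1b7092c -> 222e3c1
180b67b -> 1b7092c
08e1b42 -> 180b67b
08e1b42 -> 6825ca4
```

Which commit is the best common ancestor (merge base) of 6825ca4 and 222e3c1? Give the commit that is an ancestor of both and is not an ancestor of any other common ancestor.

f84f74c

Ancestors of 6825ca4: {18c9391, 6825ca4, f84f74c}.
Ancestors of 222e3c1: {222e3c1, f84f74c}.
Common ancestors: {f84f74c}.
The only common ancestor is f84f74c, so it is the merge base.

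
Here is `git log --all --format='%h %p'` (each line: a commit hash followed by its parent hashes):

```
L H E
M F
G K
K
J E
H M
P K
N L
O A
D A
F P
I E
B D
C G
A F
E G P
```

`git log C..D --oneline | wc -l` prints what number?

Reachable from D: {A, D, F, K, P}.
Reachable from C: {C, G, K}.
In D's history but not C's: {A, D, F, P} — 4 commits.

4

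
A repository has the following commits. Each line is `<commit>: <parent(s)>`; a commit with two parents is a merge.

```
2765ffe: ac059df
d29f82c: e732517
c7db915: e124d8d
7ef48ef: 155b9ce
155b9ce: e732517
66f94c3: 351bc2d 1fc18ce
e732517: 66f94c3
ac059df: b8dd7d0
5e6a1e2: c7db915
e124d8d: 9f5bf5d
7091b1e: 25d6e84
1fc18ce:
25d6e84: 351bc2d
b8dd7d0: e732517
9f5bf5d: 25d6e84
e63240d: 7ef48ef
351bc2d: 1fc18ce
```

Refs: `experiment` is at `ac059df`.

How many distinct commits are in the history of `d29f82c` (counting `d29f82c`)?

5

Walking parent pointers from d29f82c: reachable set = {1fc18ce, 351bc2d, 66f94c3, d29f82c, e732517}.
That is 5 commits.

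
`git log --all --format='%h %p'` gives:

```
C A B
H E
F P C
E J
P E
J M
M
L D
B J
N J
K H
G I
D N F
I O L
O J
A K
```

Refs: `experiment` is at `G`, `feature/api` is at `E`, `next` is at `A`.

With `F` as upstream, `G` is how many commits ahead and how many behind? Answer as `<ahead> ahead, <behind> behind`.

6 ahead, 0 behind

Reachable from G: {A, B, C, D, E, F, G, H, I, J, K, L, M, N, O, P}.
Reachable from F: {A, B, C, E, F, H, J, K, M, P}.
Only in G's history (ahead): {D, G, I, L, N, O} — 6.
Only in F's history (behind): {} — 0.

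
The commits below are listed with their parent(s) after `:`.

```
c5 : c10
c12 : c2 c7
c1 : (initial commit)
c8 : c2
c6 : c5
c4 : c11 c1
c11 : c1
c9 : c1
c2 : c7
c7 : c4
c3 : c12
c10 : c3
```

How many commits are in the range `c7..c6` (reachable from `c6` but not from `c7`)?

6

Reachable from c6: {c1, c10, c11, c12, c2, c3, c4, c5, c6, c7}.
Reachable from c7: {c1, c11, c4, c7}.
In c6's history but not c7's: {c10, c12, c2, c3, c5, c6} — 6 commits.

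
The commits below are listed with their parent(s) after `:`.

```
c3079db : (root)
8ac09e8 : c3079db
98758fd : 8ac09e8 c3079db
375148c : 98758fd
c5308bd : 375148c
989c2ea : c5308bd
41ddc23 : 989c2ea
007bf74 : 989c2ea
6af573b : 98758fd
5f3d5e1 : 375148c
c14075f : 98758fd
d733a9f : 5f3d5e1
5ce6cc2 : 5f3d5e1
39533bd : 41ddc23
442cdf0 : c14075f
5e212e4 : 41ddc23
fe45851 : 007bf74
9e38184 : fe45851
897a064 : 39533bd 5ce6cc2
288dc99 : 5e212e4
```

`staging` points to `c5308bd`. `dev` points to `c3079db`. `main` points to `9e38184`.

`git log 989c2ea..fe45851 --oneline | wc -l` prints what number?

Reachable from fe45851: {007bf74, 375148c, 8ac09e8, 98758fd, 989c2ea, c3079db, c5308bd, fe45851}.
Reachable from 989c2ea: {375148c, 8ac09e8, 98758fd, 989c2ea, c3079db, c5308bd}.
In fe45851's history but not 989c2ea's: {007bf74, fe45851} — 2 commits.

2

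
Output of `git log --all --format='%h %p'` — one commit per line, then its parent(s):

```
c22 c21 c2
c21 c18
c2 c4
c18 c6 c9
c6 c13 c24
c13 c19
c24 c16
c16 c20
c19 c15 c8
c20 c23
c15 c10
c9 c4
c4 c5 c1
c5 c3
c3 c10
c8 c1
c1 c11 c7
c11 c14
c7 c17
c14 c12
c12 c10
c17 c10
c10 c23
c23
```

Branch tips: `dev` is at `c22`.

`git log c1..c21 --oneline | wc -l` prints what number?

Reachable from c21: {c1, c10, c11, c12, c13, c14, c15, c16, c17, c18, c19, c20, c21, c23, c24, c3, c4, c5, c6, c7, c8, c9}.
Reachable from c1: {c1, c10, c11, c12, c14, c17, c23, c7}.
In c21's history but not c1's: {c13, c15, c16, c18, c19, c20, c21, c24, c3, c4, c5, c6, c8, c9} — 14 commits.

14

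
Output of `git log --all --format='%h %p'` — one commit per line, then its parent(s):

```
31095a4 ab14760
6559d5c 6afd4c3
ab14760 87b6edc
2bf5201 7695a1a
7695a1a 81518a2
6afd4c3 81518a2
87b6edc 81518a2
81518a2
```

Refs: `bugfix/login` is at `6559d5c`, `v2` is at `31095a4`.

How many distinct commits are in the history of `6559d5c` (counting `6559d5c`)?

Walking parent pointers from 6559d5c: reachable set = {6559d5c, 6afd4c3, 81518a2}.
That is 3 commits.

3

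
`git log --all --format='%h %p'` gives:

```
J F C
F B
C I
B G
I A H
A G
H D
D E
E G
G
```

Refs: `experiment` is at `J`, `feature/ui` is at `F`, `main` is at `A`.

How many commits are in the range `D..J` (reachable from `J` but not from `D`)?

7

Reachable from J: {A, B, C, D, E, F, G, H, I, J}.
Reachable from D: {D, E, G}.
In J's history but not D's: {A, B, C, F, H, I, J} — 7 commits.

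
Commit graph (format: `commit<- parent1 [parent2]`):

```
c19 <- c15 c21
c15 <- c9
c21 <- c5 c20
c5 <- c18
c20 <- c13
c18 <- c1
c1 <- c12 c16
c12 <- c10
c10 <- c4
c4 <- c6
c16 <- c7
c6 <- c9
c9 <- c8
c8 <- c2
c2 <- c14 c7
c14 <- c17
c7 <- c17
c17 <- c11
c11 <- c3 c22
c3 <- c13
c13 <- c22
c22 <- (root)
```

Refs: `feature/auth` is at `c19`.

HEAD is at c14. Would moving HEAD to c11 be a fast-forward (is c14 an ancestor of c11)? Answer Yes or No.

A fast-forward from c14 to c11 is possible iff c14 is an ancestor of c11.
Ancestors of c11: {c11, c13, c22, c3}.
c14 is not among them, so fast-forward is not possible.

No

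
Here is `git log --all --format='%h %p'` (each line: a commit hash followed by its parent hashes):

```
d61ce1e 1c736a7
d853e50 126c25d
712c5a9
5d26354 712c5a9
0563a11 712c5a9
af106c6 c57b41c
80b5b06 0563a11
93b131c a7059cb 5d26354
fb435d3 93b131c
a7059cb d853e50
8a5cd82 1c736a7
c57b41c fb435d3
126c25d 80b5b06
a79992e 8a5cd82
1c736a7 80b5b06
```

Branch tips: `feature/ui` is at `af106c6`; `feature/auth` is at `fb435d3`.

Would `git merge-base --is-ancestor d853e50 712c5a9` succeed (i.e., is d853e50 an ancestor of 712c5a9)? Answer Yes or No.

No

Ancestors of 712c5a9: {712c5a9}.
d853e50 is not in that set, so it is not an ancestor of 712c5a9.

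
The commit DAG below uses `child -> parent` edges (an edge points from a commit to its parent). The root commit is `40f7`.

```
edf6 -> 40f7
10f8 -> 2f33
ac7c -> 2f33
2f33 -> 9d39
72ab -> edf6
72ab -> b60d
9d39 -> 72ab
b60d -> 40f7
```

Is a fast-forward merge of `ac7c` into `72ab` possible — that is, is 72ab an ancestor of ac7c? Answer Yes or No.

A fast-forward from 72ab to ac7c is possible iff 72ab is an ancestor of ac7c.
Ancestors of ac7c: {2f33, 40f7, 72ab, 9d39, ac7c, b60d, edf6}.
72ab is among them, so fast-forward is possible.

Yes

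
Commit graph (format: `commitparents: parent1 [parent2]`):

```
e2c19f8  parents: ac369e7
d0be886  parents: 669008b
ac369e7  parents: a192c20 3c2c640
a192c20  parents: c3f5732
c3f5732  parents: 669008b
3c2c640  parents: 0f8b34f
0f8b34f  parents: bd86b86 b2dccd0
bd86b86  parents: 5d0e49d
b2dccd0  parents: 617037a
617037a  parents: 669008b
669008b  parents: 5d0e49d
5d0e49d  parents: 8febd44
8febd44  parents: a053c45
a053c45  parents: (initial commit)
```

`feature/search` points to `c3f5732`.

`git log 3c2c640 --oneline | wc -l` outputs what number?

9

Walking parent pointers from 3c2c640: reachable set = {0f8b34f, 3c2c640, 5d0e49d, 617037a, 669008b, 8febd44, a053c45, b2dccd0, bd86b86}.
That is 9 commits.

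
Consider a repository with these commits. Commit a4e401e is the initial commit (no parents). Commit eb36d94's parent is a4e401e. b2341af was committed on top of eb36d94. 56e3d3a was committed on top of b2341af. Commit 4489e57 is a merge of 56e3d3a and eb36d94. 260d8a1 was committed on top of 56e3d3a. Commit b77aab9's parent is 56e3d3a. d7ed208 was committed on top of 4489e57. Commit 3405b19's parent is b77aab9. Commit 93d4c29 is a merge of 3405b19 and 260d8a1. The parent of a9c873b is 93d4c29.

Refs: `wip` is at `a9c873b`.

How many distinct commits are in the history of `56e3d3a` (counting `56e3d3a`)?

Walking parent pointers from 56e3d3a: reachable set = {56e3d3a, a4e401e, b2341af, eb36d94}.
That is 4 commits.

4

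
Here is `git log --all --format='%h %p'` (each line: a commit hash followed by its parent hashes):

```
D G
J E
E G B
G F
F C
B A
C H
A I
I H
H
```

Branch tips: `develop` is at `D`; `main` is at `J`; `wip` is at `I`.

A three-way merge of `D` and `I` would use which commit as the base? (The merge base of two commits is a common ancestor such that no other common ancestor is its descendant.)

Ancestors of D: {C, D, F, G, H}.
Ancestors of I: {H, I}.
Common ancestors: {H}.
The only common ancestor is H, so it is the merge base.

H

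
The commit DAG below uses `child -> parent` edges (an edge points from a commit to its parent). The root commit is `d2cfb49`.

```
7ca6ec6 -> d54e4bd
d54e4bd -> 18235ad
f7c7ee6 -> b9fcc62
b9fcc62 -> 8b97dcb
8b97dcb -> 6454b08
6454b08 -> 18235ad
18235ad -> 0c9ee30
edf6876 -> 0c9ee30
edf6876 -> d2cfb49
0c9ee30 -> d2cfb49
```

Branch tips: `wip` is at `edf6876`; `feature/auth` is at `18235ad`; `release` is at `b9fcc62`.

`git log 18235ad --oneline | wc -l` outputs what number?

3

Walking parent pointers from 18235ad: reachable set = {0c9ee30, 18235ad, d2cfb49}.
That is 3 commits.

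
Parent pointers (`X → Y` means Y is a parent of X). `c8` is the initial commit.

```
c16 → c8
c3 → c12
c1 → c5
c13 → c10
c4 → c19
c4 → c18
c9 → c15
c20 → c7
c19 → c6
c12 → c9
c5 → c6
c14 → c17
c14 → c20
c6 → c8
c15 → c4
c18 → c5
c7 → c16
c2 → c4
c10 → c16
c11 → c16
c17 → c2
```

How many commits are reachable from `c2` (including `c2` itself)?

7

Walking parent pointers from c2: reachable set = {c18, c19, c2, c4, c5, c6, c8}.
That is 7 commits.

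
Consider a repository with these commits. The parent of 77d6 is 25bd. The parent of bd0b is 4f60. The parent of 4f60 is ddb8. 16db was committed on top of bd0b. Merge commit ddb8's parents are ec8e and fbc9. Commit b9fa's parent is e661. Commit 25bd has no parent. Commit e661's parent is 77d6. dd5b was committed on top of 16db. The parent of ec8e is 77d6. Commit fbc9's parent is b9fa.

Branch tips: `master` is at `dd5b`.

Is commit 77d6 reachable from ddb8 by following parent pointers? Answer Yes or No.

Ancestors of ddb8 (commits reachable by following parents): {25bd, 77d6, b9fa, ddb8, e661, ec8e, fbc9}.
77d6 is in that set, so it is an ancestor of ddb8.

Yes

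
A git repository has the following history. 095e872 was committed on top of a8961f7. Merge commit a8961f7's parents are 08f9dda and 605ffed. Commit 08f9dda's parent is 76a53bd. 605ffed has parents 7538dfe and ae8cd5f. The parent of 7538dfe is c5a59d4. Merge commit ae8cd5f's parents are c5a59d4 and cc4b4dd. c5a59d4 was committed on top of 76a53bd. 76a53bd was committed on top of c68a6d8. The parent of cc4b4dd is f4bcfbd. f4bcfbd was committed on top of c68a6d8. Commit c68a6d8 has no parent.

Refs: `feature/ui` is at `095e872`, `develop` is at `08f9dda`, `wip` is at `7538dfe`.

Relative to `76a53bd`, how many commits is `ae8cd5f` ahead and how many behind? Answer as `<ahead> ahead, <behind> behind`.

4 ahead, 0 behind

Reachable from ae8cd5f: {76a53bd, ae8cd5f, c5a59d4, c68a6d8, cc4b4dd, f4bcfbd}.
Reachable from 76a53bd: {76a53bd, c68a6d8}.
Only in ae8cd5f's history (ahead): {ae8cd5f, c5a59d4, cc4b4dd, f4bcfbd} — 4.
Only in 76a53bd's history (behind): {} — 0.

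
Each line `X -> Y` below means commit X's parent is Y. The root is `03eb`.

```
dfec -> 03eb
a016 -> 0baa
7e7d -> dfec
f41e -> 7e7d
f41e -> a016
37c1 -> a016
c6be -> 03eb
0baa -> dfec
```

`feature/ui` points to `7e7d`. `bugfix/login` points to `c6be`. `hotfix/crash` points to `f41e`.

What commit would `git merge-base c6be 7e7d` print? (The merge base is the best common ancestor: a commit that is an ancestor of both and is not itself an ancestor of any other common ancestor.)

03eb

Ancestors of c6be: {03eb, c6be}.
Ancestors of 7e7d: {03eb, 7e7d, dfec}.
Common ancestors: {03eb}.
The only common ancestor is 03eb, so it is the merge base.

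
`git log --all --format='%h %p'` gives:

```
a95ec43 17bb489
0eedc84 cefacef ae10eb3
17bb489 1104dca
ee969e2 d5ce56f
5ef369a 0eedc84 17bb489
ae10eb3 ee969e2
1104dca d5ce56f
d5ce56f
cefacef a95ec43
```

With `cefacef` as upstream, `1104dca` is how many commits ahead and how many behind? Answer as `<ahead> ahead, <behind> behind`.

0 ahead, 3 behind

Reachable from 1104dca: {1104dca, d5ce56f}.
Reachable from cefacef: {1104dca, 17bb489, a95ec43, cefacef, d5ce56f}.
Only in 1104dca's history (ahead): {} — 0.
Only in cefacef's history (behind): {17bb489, a95ec43, cefacef} — 3.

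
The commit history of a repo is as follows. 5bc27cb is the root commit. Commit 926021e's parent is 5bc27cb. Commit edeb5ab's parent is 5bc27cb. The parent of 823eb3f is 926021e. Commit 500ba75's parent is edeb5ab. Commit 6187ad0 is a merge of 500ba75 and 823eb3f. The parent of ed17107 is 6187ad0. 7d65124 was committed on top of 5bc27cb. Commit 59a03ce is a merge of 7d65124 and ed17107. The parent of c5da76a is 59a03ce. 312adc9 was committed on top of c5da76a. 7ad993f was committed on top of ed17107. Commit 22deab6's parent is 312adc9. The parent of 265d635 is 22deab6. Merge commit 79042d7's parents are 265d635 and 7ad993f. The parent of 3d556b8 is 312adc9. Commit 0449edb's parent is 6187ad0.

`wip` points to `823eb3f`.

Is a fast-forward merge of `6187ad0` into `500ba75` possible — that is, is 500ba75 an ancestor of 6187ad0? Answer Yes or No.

A fast-forward from 500ba75 to 6187ad0 is possible iff 500ba75 is an ancestor of 6187ad0.
Ancestors of 6187ad0: {500ba75, 5bc27cb, 6187ad0, 823eb3f, 926021e, edeb5ab}.
500ba75 is among them, so fast-forward is possible.

Yes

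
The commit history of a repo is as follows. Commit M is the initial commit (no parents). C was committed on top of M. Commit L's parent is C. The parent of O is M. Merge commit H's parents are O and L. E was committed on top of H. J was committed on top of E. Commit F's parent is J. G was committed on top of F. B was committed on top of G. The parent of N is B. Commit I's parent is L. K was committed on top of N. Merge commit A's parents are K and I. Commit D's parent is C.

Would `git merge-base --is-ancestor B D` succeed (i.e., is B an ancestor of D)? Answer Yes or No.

Ancestors of D: {C, D, M}.
B is not in that set, so it is not an ancestor of D.

No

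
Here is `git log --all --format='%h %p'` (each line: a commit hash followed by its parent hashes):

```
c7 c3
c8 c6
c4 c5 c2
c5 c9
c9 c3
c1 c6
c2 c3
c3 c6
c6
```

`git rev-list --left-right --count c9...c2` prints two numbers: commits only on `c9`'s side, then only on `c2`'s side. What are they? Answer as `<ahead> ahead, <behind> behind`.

Reachable from c9: {c3, c6, c9}.
Reachable from c2: {c2, c3, c6}.
Only in c9's history (ahead): {c9} — 1.
Only in c2's history (behind): {c2} — 1.

1 ahead, 1 behind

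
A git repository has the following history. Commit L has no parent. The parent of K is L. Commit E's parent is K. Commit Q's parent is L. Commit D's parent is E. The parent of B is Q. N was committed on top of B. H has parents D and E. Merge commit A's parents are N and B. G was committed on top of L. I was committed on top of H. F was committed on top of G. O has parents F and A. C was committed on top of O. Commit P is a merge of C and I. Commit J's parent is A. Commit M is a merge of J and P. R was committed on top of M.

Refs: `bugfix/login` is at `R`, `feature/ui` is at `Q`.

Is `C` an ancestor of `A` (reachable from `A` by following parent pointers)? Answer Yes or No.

Ancestors of A: {A, B, L, N, Q}.
C is not in that set, so it is not an ancestor of A.

No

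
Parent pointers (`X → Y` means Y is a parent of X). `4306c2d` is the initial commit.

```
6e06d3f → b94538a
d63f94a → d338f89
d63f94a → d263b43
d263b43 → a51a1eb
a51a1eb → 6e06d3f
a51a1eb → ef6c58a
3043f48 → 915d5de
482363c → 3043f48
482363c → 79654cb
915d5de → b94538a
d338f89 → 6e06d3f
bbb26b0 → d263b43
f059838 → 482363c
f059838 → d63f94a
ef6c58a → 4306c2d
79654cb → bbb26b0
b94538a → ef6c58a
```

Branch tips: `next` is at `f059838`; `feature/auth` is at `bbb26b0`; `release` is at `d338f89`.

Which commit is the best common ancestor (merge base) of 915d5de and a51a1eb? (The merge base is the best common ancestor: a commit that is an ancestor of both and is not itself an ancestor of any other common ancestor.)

Ancestors of 915d5de: {4306c2d, 915d5de, b94538a, ef6c58a}.
Ancestors of a51a1eb: {4306c2d, 6e06d3f, a51a1eb, b94538a, ef6c58a}.
Common ancestors: {4306c2d, b94538a, ef6c58a}.
Among these, b94538a is not an ancestor of any other common ancestor — it is the merge base.

b94538a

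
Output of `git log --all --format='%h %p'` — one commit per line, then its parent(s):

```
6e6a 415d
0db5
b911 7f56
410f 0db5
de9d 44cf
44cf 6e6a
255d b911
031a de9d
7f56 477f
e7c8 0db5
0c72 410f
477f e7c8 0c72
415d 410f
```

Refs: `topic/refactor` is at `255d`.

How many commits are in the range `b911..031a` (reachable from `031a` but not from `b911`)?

5

Reachable from 031a: {031a, 0db5, 410f, 415d, 44cf, 6e6a, de9d}.
Reachable from b911: {0c72, 0db5, 410f, 477f, 7f56, b911, e7c8}.
In 031a's history but not b911's: {031a, 415d, 44cf, 6e6a, de9d} — 5 commits.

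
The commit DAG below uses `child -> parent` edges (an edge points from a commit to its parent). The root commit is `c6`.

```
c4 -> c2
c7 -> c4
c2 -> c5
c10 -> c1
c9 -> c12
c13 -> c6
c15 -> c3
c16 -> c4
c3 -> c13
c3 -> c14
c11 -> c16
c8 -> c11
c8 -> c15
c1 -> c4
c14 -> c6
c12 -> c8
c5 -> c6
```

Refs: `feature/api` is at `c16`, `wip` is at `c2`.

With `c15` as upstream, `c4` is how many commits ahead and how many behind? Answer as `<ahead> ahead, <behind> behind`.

Reachable from c4: {c2, c4, c5, c6}.
Reachable from c15: {c13, c14, c15, c3, c6}.
Only in c4's history (ahead): {c2, c4, c5} — 3.
Only in c15's history (behind): {c13, c14, c15, c3} — 4.

3 ahead, 4 behind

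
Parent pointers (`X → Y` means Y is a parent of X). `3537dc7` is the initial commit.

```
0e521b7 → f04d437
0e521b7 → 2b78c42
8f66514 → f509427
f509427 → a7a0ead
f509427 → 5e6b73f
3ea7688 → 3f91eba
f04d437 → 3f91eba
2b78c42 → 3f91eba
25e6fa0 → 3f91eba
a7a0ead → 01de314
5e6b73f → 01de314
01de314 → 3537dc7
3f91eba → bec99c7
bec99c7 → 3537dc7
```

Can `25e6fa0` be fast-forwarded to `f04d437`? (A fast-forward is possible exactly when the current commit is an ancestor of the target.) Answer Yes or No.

No

A fast-forward from 25e6fa0 to f04d437 is possible iff 25e6fa0 is an ancestor of f04d437.
Ancestors of f04d437: {3537dc7, 3f91eba, bec99c7, f04d437}.
25e6fa0 is not among them, so fast-forward is not possible.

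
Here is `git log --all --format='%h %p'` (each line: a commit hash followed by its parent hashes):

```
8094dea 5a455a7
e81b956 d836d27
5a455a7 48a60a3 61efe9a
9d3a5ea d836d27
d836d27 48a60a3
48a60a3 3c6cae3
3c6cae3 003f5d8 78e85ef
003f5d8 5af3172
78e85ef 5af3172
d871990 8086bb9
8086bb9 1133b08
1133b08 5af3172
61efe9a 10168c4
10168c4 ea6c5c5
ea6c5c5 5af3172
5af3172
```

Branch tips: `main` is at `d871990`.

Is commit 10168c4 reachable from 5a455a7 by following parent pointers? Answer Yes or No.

Ancestors of 5a455a7 (commits reachable by following parents): {003f5d8, 10168c4, 3c6cae3, 48a60a3, 5a455a7, 5af3172, 61efe9a, 78e85ef, ea6c5c5}.
10168c4 is in that set, so it is an ancestor of 5a455a7.

Yes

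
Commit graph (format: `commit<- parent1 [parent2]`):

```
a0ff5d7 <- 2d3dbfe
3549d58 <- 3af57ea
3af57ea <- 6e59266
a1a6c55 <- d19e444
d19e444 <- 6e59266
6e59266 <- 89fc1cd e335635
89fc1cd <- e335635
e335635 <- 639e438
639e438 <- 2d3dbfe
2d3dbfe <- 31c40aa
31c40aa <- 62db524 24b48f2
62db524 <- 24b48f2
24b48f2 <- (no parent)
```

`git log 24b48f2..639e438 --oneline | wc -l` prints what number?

Reachable from 639e438: {24b48f2, 2d3dbfe, 31c40aa, 62db524, 639e438}.
Reachable from 24b48f2: {24b48f2}.
In 639e438's history but not 24b48f2's: {2d3dbfe, 31c40aa, 62db524, 639e438} — 4 commits.

4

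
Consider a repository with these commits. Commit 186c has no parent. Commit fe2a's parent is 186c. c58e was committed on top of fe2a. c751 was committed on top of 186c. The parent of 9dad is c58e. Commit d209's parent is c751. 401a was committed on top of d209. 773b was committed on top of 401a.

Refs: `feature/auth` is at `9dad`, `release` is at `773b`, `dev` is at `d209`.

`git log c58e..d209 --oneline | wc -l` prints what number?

2

Reachable from d209: {186c, c751, d209}.
Reachable from c58e: {186c, c58e, fe2a}.
In d209's history but not c58e's: {c751, d209} — 2 commits.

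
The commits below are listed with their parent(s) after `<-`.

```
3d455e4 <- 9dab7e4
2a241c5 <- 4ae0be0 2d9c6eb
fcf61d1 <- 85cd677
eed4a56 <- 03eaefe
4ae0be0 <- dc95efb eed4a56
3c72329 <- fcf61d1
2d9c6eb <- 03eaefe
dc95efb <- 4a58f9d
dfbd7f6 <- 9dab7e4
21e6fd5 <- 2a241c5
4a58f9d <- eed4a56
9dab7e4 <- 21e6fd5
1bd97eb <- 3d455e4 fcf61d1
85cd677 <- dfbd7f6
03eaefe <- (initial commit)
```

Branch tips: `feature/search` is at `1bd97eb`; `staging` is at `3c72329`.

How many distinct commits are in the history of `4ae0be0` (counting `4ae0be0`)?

5

Walking parent pointers from 4ae0be0: reachable set = {03eaefe, 4a58f9d, 4ae0be0, dc95efb, eed4a56}.
That is 5 commits.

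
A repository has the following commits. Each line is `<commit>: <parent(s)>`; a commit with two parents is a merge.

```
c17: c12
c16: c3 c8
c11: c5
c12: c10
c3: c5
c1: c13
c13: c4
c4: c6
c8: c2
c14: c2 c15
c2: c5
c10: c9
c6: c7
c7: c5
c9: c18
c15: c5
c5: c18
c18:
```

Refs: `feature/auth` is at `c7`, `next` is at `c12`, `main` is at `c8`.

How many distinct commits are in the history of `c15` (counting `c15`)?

3

Walking parent pointers from c15: reachable set = {c15, c18, c5}.
That is 3 commits.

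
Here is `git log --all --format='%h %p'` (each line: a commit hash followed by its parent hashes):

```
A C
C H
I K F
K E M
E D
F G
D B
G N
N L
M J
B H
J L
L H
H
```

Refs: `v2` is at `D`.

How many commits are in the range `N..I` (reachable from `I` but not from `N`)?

9

Reachable from I: {B, D, E, F, G, H, I, J, K, L, M, N}.
Reachable from N: {H, L, N}.
In I's history but not N's: {B, D, E, F, G, I, J, K, M} — 9 commits.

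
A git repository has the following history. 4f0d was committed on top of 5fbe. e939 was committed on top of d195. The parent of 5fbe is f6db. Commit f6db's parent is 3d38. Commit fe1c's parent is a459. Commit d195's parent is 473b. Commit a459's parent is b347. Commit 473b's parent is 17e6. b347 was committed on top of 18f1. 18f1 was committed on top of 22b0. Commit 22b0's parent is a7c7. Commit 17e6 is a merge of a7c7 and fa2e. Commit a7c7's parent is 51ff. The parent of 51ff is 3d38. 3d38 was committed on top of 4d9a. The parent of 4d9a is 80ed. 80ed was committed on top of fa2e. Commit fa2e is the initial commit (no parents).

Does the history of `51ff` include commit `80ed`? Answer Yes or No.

Ancestors of 51ff (commits reachable by following parents): {3d38, 4d9a, 51ff, 80ed, fa2e}.
80ed is in that set, so it is an ancestor of 51ff.

Yes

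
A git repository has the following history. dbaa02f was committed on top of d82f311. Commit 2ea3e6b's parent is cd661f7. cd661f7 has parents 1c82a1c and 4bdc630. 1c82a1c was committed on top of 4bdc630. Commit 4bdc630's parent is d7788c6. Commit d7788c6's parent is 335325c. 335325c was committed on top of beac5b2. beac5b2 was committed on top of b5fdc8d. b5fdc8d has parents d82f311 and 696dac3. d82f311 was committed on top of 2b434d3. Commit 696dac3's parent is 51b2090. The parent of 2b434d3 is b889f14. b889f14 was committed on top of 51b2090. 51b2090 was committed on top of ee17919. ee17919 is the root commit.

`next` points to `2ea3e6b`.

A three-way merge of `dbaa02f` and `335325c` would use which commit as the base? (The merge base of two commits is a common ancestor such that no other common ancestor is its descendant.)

Ancestors of dbaa02f: {2b434d3, 51b2090, b889f14, d82f311, dbaa02f, ee17919}.
Ancestors of 335325c: {2b434d3, 335325c, 51b2090, 696dac3, b5fdc8d, b889f14, beac5b2, d82f311, ee17919}.
Common ancestors: {2b434d3, 51b2090, b889f14, d82f311, ee17919}.
Among these, d82f311 is not an ancestor of any other common ancestor — it is the merge base.

d82f311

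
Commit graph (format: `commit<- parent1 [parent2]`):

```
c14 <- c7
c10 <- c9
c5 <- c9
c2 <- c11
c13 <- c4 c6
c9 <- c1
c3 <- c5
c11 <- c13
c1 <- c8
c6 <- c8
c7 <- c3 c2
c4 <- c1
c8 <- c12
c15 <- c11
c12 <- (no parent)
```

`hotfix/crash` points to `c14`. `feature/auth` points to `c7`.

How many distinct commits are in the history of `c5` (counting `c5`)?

Walking parent pointers from c5: reachable set = {c1, c12, c5, c8, c9}.
That is 5 commits.

5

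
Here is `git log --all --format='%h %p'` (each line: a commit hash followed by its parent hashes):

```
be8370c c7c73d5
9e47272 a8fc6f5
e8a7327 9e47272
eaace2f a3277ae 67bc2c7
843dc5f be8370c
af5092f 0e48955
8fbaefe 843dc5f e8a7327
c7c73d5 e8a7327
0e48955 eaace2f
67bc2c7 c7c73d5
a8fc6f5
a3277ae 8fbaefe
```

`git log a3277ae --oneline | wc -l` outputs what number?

8

Walking parent pointers from a3277ae: reachable set = {843dc5f, 8fbaefe, 9e47272, a3277ae, a8fc6f5, be8370c, c7c73d5, e8a7327}.
That is 8 commits.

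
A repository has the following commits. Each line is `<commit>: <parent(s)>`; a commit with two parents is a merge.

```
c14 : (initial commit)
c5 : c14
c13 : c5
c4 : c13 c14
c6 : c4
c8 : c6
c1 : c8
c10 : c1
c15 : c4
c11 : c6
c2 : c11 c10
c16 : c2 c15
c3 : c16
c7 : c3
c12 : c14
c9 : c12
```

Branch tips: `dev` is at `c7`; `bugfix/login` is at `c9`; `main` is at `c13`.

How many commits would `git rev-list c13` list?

Walking parent pointers from c13: reachable set = {c13, c14, c5}.
That is 3 commits.

3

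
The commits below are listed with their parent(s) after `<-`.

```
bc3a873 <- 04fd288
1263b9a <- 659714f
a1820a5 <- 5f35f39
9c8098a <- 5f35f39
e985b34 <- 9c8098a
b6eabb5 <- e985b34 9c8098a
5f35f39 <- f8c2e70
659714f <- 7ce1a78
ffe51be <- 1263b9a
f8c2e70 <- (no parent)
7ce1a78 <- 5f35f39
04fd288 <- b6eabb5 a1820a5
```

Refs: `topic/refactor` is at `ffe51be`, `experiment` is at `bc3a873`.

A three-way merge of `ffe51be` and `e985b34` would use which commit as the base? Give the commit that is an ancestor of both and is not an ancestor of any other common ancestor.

Ancestors of ffe51be: {1263b9a, 5f35f39, 659714f, 7ce1a78, f8c2e70, ffe51be}.
Ancestors of e985b34: {5f35f39, 9c8098a, e985b34, f8c2e70}.
Common ancestors: {5f35f39, f8c2e70}.
Among these, 5f35f39 is not an ancestor of any other common ancestor — it is the merge base.

5f35f39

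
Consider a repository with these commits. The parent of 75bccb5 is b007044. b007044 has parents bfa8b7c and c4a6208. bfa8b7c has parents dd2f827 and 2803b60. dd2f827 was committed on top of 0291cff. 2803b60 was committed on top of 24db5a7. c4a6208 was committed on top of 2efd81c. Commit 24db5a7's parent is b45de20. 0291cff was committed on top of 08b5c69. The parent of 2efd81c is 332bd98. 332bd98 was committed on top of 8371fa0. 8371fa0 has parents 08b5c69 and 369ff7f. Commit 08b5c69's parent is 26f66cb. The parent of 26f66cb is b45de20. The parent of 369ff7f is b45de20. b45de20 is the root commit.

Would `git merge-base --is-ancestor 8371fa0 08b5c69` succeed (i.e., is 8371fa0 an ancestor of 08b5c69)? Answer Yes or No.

No

Ancestors of 08b5c69: {08b5c69, 26f66cb, b45de20}.
8371fa0 is not in that set, so it is not an ancestor of 08b5c69.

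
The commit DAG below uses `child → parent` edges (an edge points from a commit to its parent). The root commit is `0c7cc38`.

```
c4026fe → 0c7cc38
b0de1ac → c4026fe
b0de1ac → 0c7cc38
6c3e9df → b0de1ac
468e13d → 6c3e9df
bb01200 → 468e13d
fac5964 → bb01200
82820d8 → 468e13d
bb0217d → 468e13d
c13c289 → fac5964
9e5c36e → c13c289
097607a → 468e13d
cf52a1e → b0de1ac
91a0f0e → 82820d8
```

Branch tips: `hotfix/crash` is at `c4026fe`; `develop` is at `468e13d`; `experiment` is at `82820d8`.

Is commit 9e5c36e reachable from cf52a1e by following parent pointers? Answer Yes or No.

No

Ancestors of cf52a1e: {0c7cc38, b0de1ac, c4026fe, cf52a1e}.
9e5c36e is not in that set, so it is not an ancestor of cf52a1e.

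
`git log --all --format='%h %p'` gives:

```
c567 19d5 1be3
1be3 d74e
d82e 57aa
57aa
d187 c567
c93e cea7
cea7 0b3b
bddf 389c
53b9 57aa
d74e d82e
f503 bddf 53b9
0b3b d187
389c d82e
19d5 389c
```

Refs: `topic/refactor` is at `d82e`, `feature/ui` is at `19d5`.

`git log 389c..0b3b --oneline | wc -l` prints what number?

6

Reachable from 0b3b: {0b3b, 19d5, 1be3, 389c, 57aa, c567, d187, d74e, d82e}.
Reachable from 389c: {389c, 57aa, d82e}.
In 0b3b's history but not 389c's: {0b3b, 19d5, 1be3, c567, d187, d74e} — 6 commits.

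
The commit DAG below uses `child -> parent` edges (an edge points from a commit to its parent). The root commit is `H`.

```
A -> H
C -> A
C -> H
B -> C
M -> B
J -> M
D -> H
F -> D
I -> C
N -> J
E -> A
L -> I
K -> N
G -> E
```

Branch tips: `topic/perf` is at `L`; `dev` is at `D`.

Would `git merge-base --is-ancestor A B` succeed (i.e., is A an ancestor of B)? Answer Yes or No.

Yes

Ancestors of B (commits reachable by following parents): {A, B, C, H}.
A is in that set, so it is an ancestor of B.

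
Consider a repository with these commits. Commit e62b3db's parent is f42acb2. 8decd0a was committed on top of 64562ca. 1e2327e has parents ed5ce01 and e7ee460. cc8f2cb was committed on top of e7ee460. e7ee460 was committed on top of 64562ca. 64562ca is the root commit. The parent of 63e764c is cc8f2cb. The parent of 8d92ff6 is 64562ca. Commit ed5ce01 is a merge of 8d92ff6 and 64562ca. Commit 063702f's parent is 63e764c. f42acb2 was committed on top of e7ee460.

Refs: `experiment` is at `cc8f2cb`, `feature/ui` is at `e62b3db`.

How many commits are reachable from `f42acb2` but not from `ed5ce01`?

Reachable from f42acb2: {64562ca, e7ee460, f42acb2}.
Reachable from ed5ce01: {64562ca, 8d92ff6, ed5ce01}.
In f42acb2's history but not ed5ce01's: {e7ee460, f42acb2} — 2 commits.

2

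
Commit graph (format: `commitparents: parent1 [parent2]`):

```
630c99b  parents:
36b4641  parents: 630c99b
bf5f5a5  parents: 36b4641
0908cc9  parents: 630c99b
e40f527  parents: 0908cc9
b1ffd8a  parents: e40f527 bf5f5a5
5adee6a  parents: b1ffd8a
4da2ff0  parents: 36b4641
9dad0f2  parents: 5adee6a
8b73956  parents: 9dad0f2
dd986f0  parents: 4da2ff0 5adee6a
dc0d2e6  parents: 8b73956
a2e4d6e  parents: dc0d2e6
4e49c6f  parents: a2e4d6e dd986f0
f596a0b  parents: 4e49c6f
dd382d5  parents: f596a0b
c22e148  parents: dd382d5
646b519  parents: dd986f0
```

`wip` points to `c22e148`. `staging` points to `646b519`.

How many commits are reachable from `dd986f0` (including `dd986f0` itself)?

Walking parent pointers from dd986f0: reachable set = {0908cc9, 36b4641, 4da2ff0, 5adee6a, 630c99b, b1ffd8a, bf5f5a5, dd986f0, e40f527}.
That is 9 commits.

9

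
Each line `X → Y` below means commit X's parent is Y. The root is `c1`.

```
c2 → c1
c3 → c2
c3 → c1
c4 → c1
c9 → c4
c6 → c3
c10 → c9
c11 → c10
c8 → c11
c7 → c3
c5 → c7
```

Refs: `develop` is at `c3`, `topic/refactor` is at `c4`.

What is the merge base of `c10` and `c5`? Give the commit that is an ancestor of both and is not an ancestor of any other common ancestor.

Ancestors of c10: {c1, c10, c4, c9}.
Ancestors of c5: {c1, c2, c3, c5, c7}.
Common ancestors: {c1}.
The only common ancestor is c1, so it is the merge base.

c1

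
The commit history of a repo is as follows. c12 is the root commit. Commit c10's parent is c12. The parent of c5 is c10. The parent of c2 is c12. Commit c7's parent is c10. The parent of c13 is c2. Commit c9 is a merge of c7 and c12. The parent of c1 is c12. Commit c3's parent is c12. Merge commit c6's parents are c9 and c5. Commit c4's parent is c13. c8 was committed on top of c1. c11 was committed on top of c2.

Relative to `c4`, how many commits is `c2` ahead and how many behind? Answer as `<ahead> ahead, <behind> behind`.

Reachable from c2: {c12, c2}.
Reachable from c4: {c12, c13, c2, c4}.
Only in c2's history (ahead): {} — 0.
Only in c4's history (behind): {c13, c4} — 2.

0 ahead, 2 behind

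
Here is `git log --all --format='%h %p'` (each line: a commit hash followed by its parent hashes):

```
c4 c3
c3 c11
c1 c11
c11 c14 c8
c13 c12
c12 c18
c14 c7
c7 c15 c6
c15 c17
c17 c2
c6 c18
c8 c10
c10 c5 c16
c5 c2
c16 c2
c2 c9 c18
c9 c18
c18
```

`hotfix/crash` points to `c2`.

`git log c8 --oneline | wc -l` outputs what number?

Walking parent pointers from c8: reachable set = {c10, c16, c18, c2, c5, c8, c9}.
That is 7 commits.

7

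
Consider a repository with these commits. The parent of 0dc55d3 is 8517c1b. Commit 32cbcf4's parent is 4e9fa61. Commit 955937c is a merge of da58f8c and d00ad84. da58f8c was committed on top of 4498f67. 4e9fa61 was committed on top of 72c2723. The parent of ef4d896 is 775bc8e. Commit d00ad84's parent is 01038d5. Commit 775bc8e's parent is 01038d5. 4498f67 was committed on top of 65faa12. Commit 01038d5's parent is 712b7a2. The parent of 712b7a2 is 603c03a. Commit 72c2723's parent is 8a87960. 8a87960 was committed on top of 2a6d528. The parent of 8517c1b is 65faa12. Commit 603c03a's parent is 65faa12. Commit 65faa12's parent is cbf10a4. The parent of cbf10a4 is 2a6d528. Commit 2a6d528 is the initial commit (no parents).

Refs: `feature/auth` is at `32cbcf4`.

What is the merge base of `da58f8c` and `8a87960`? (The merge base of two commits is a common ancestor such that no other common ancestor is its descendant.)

2a6d528

Ancestors of da58f8c: {2a6d528, 4498f67, 65faa12, cbf10a4, da58f8c}.
Ancestors of 8a87960: {2a6d528, 8a87960}.
Common ancestors: {2a6d528}.
The only common ancestor is 2a6d528, so it is the merge base.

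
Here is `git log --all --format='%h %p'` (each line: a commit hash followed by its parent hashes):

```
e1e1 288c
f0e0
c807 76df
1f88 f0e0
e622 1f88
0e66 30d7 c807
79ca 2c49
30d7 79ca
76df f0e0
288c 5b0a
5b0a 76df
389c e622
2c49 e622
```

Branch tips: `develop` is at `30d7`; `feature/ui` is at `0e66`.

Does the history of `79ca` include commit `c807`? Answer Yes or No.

Ancestors of 79ca: {1f88, 2c49, 79ca, e622, f0e0}.
c807 is not in that set, so it is not an ancestor of 79ca.

No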